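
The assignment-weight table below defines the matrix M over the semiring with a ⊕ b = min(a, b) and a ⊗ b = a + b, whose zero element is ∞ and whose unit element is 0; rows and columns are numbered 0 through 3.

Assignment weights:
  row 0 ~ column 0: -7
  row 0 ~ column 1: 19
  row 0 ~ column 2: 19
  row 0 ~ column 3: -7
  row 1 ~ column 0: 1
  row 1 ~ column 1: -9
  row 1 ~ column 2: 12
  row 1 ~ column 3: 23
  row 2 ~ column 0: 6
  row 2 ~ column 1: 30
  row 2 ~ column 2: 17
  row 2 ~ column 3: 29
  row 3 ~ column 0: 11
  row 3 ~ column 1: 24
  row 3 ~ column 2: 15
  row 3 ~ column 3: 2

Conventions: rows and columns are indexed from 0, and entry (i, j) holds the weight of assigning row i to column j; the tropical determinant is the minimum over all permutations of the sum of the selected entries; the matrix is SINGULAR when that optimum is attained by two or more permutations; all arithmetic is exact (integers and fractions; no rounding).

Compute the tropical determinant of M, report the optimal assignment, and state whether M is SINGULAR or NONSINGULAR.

σ = (0, 1, 2, 3): (-7) + (-9) + 17 + 2 = 3
σ = (0, 1, 3, 2): (-7) + (-9) + 29 + 15 = 28
σ = (0, 2, 1, 3): (-7) + 12 + 30 + 2 = 37
σ = (0, 2, 3, 1): (-7) + 12 + 29 + 24 = 58
σ = (0, 3, 1, 2): (-7) + 23 + 30 + 15 = 61
σ = (0, 3, 2, 1): (-7) + 23 + 17 + 24 = 57
σ = (1, 0, 2, 3): 19 + 1 + 17 + 2 = 39
σ = (1, 0, 3, 2): 19 + 1 + 29 + 15 = 64
σ = (1, 2, 0, 3): 19 + 12 + 6 + 2 = 39
σ = (1, 2, 3, 0): 19 + 12 + 29 + 11 = 71
σ = (1, 3, 0, 2): 19 + 23 + 6 + 15 = 63
σ = (1, 3, 2, 0): 19 + 23 + 17 + 11 = 70
σ = (2, 0, 1, 3): 19 + 1 + 30 + 2 = 52
σ = (2, 0, 3, 1): 19 + 1 + 29 + 24 = 73
σ = (2, 1, 0, 3): 19 + (-9) + 6 + 2 = 18
σ = (2, 1, 3, 0): 19 + (-9) + 29 + 11 = 50
σ = (2, 3, 0, 1): 19 + 23 + 6 + 24 = 72
σ = (2, 3, 1, 0): 19 + 23 + 30 + 11 = 83
σ = (3, 0, 1, 2): (-7) + 1 + 30 + 15 = 39
σ = (3, 0, 2, 1): (-7) + 1 + 17 + 24 = 35
σ = (3, 1, 0, 2): (-7) + (-9) + 6 + 15 = 5
σ = (3, 1, 2, 0): (-7) + (-9) + 17 + 11 = 12
σ = (3, 2, 0, 1): (-7) + 12 + 6 + 24 = 35
σ = (3, 2, 1, 0): (-7) + 12 + 30 + 11 = 46
Optimal value attained by: σ = (0, 1, 2, 3).
Answer: det⊕(M) = 3; verdict: NONSINGULAR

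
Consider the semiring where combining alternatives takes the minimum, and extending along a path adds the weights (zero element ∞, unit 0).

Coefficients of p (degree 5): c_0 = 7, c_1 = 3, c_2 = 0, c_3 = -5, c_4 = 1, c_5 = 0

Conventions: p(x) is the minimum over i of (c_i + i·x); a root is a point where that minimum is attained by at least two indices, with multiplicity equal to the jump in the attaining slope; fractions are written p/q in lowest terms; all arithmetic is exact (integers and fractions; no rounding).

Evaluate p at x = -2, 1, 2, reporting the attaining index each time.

p(-2) = min(7+0·(-2)=7, 3+1·(-2)=1, 0+2·(-2)=-4, -5+3·(-2)=-11, 1+4·(-2)=-7, 0+5·(-2)=-10) = -11 (attained by i=3)
p(1) = min(7+0·1=7, 3+1·1=4, 0+2·1=2, -5+3·1=-2, 1+4·1=5, 0+5·1=5) = -2 (attained by i=3)
p(2) = min(7+0·2=7, 3+1·2=5, 0+2·2=4, -5+3·2=1, 1+4·2=9, 0+5·2=10) = 1 (attained by i=3)
Answer: p(-2) = -11; p(1) = -2; p(2) = 1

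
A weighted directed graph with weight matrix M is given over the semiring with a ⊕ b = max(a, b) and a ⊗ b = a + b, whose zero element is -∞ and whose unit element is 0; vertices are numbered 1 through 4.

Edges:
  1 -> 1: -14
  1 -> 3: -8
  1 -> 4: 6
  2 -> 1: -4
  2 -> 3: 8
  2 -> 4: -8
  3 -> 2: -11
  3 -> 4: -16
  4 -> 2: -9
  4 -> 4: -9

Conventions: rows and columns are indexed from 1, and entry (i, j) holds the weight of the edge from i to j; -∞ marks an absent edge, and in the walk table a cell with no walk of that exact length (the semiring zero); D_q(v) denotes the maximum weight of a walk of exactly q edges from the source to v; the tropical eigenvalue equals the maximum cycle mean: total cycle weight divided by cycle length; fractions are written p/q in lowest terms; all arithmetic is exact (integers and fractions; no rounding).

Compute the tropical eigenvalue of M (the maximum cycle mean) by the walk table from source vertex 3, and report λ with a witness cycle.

q=0: [-∞, -∞, 0, -∞]
q=1: [-∞, -11, -∞, -16]
q=2: [-15, -25, -3, -19]
q=3: [-29, -14, -17, -9]
q=4: [-18, -18, -6, -18]
Optimal cycle mean attained by: cycle 2->3->2, total 8 + (-11), length 2.
Answer: λ = -3/2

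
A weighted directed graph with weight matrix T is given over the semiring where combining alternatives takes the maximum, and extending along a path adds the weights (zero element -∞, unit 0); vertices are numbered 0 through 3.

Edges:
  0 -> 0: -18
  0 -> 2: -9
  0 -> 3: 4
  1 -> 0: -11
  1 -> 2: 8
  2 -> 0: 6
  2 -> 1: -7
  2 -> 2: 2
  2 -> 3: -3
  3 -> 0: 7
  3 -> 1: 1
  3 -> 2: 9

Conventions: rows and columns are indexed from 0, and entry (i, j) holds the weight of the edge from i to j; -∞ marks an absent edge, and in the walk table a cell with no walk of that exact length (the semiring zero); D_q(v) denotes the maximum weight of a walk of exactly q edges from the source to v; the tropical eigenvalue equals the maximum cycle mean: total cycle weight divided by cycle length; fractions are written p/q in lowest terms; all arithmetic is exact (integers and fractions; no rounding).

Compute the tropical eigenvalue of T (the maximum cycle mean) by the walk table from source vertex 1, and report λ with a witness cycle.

q=0: [-∞, 0, -∞, -∞]
q=1: [-11, -∞, 8, -∞]
q=2: [14, 1, 10, 5]
q=3: [16, 6, 14, 18]
q=4: [25, 19, 27, 20]
Optimal cycle mean attained by: cycle 0->3->2->0, total 4 + 9 + 6, length 3.
Answer: λ = 19/3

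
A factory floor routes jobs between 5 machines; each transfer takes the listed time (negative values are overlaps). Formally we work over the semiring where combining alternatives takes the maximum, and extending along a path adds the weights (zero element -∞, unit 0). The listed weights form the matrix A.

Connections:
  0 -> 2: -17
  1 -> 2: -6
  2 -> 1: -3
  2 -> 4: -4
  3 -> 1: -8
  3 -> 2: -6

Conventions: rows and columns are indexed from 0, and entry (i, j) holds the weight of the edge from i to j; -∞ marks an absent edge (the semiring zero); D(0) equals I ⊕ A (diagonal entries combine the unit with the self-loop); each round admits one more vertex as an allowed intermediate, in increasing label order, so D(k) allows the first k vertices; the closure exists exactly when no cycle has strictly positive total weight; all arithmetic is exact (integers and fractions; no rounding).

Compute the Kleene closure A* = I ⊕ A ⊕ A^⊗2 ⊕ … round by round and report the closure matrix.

D(0):
  [0, -∞, -17, -∞, -∞]
  [-∞, 0, -6, -∞, -∞]
  [-∞, -3, 0, -∞, -4]
  [-∞, -8, -6, 0, -∞]
  [-∞, -∞, -∞, -∞, 0]
D(1):
  [0, -∞, -17, -∞, -∞]
  [-∞, 0, -6, -∞, -∞]
  [-∞, -3, 0, -∞, -4]
  [-∞, -8, -6, 0, -∞]
  [-∞, -∞, -∞, -∞, 0]
D(2):
  [0, -∞, -17, -∞, -∞]
  [-∞, 0, -6, -∞, -∞]
  [-∞, -3, 0, -∞, -4]
  [-∞, -8, -6, 0, -∞]
  [-∞, -∞, -∞, -∞, 0]
D(3):
  [0, -20, -17, -∞, -21]
  [-∞, 0, -6, -∞, -10]
  [-∞, -3, 0, -∞, -4]
  [-∞, -8, -6, 0, -10]
  [-∞, -∞, -∞, -∞, 0]
D(4):
  [0, -20, -17, -∞, -21]
  [-∞, 0, -6, -∞, -10]
  [-∞, -3, 0, -∞, -4]
  [-∞, -8, -6, 0, -10]
  [-∞, -∞, -∞, -∞, 0]
D(5):
  [0, -20, -17, -∞, -21]
  [-∞, 0, -6, -∞, -10]
  [-∞, -3, 0, -∞, -4]
  [-∞, -8, -6, 0, -10]
  [-∞, -∞, -∞, -∞, 0]
Answer: A* = [[0, -20, -17, -∞, -21], [-∞, 0, -6, -∞, -10], [-∞, -3, 0, -∞, -4], [-∞, -8, -6, 0, -10], [-∞, -∞, -∞, -∞, 0]]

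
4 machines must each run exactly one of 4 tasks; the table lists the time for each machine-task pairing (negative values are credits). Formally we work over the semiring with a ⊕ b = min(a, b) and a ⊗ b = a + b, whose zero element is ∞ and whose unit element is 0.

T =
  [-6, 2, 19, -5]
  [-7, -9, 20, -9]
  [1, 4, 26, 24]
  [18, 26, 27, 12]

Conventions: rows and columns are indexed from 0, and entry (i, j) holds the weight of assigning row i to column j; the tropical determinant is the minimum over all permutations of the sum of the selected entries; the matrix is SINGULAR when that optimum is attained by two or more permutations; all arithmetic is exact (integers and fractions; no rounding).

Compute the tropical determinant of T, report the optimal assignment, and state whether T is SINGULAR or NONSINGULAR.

σ = (0, 1, 2, 3): (-6) + (-9) + 26 + 12 = 23
σ = (0, 1, 3, 2): (-6) + (-9) + 24 + 27 = 36
σ = (0, 2, 1, 3): (-6) + 20 + 4 + 12 = 30
σ = (0, 2, 3, 1): (-6) + 20 + 24 + 26 = 64
σ = (0, 3, 1, 2): (-6) + (-9) + 4 + 27 = 16
σ = (0, 3, 2, 1): (-6) + (-9) + 26 + 26 = 37
σ = (1, 0, 2, 3): 2 + (-7) + 26 + 12 = 33
σ = (1, 0, 3, 2): 2 + (-7) + 24 + 27 = 46
σ = (1, 2, 0, 3): 2 + 20 + 1 + 12 = 35
σ = (1, 2, 3, 0): 2 + 20 + 24 + 18 = 64
σ = (1, 3, 0, 2): 2 + (-9) + 1 + 27 = 21
σ = (1, 3, 2, 0): 2 + (-9) + 26 + 18 = 37
σ = (2, 0, 1, 3): 19 + (-7) + 4 + 12 = 28
σ = (2, 0, 3, 1): 19 + (-7) + 24 + 26 = 62
σ = (2, 1, 0, 3): 19 + (-9) + 1 + 12 = 23
σ = (2, 1, 3, 0): 19 + (-9) + 24 + 18 = 52
σ = (2, 3, 0, 1): 19 + (-9) + 1 + 26 = 37
σ = (2, 3, 1, 0): 19 + (-9) + 4 + 18 = 32
σ = (3, 0, 1, 2): (-5) + (-7) + 4 + 27 = 19
σ = (3, 0, 2, 1): (-5) + (-7) + 26 + 26 = 40
σ = (3, 1, 0, 2): (-5) + (-9) + 1 + 27 = 14
σ = (3, 1, 2, 0): (-5) + (-9) + 26 + 18 = 30
σ = (3, 2, 0, 1): (-5) + 20 + 1 + 26 = 42
σ = (3, 2, 1, 0): (-5) + 20 + 4 + 18 = 37
Optimal value attained by: σ = (3, 1, 0, 2).
Answer: det⊕(T) = 14; verdict: NONSINGULAR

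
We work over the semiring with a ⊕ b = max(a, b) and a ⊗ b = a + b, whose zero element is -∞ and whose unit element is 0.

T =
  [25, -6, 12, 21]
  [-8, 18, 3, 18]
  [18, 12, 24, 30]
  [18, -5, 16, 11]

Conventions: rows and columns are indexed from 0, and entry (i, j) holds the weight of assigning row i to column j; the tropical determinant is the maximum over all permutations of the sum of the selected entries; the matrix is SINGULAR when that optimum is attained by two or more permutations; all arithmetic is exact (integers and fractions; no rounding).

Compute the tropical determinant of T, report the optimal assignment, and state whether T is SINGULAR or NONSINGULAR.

σ = (0, 1, 2, 3): 25 + 18 + 24 + 11 = 78
σ = (0, 1, 3, 2): 25 + 18 + 30 + 16 = 89
σ = (0, 2, 1, 3): 25 + 3 + 12 + 11 = 51
σ = (0, 2, 3, 1): 25 + 3 + 30 + (-5) = 53
σ = (0, 3, 1, 2): 25 + 18 + 12 + 16 = 71
σ = (0, 3, 2, 1): 25 + 18 + 24 + (-5) = 62
σ = (1, 0, 2, 3): (-6) + (-8) + 24 + 11 = 21
σ = (1, 0, 3, 2): (-6) + (-8) + 30 + 16 = 32
σ = (1, 2, 0, 3): (-6) + 3 + 18 + 11 = 26
σ = (1, 2, 3, 0): (-6) + 3 + 30 + 18 = 45
σ = (1, 3, 0, 2): (-6) + 18 + 18 + 16 = 46
σ = (1, 3, 2, 0): (-6) + 18 + 24 + 18 = 54
σ = (2, 0, 1, 3): 12 + (-8) + 12 + 11 = 27
σ = (2, 0, 3, 1): 12 + (-8) + 30 + (-5) = 29
σ = (2, 1, 0, 3): 12 + 18 + 18 + 11 = 59
σ = (2, 1, 3, 0): 12 + 18 + 30 + 18 = 78
σ = (2, 3, 0, 1): 12 + 18 + 18 + (-5) = 43
σ = (2, 3, 1, 0): 12 + 18 + 12 + 18 = 60
σ = (3, 0, 1, 2): 21 + (-8) + 12 + 16 = 41
σ = (3, 0, 2, 1): 21 + (-8) + 24 + (-5) = 32
σ = (3, 1, 0, 2): 21 + 18 + 18 + 16 = 73
σ = (3, 1, 2, 0): 21 + 18 + 24 + 18 = 81
σ = (3, 2, 0, 1): 21 + 3 + 18 + (-5) = 37
σ = (3, 2, 1, 0): 21 + 3 + 12 + 18 = 54
Optimal value attained by: σ = (0, 1, 3, 2).
Answer: det⊕(T) = 89; verdict: NONSINGULAR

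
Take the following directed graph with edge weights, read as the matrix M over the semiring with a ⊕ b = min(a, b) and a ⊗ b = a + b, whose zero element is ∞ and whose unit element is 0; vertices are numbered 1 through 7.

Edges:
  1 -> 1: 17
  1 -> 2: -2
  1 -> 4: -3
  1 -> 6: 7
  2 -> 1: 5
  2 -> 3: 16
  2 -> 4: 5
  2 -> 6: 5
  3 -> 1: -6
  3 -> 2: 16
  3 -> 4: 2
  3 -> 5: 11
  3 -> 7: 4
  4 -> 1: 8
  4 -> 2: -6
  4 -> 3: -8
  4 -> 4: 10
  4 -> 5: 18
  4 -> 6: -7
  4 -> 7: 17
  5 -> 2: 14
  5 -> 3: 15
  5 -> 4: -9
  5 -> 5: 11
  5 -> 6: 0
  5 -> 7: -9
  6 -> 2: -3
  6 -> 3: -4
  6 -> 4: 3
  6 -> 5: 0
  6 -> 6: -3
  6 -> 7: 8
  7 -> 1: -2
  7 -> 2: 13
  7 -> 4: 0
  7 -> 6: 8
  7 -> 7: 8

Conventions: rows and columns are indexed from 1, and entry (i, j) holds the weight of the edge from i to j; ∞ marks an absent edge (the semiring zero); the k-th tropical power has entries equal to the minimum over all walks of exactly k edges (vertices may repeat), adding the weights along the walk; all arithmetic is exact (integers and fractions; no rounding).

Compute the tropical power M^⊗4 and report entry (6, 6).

M^⊗2:
  [3, -9, -11, 3, 7, -10, 14]
  [10, -1, -3, 2, 5, -2, 13]
  [2, -8, -6, -9, 20, -5, 2]
  [-14, -10, -11, -6, -7, -10, -4]
  [-11, -15, -17, -9, 0, -16, -1]
  [-10, -6, -7, -9, -3, -6, -9]
  [6, -6, -8, -5, 8, -7, 16]
M^⊗3:
  [-17, -13, -14, -9, -10, -13, -7]
  [-9, -5, -6, -4, -2, -5, -4]
  [-12, -15, -17, -4, -5, -16, -2]
  [-17, -16, -14, -17, -10, -13, -16]
  [-23, -19, -20, -15, -16, -19, -13]
  [-13, -15, -17, -13, -6, -16, -12]
  [-14, -11, -13, -6, -7, -12, -4]
M^⊗4:
  [-20, -19, -17, -20, -13, -16, -19]
  [-12, -11, -12, -12, -5, -11, -11]
  [-23, -19, -20, -15, -16, -19, -14]
  [-20, -23, -25, -20, -13, -24, -19]
  [-26, -25, -23, -26, -19, -22, -25]
  [-23, -19, -21, -16, -16, -20, -15]
  [-19, -16, -16, -17, -12, -15, -16]
Key observation: the optimum is the walk 6->3->1->4->6, with weight (-4) + (-6) + (-3) + (-7) = -20.
Optimal value attained by: walk 6->3->1->4->6.
Answer: (M^⊗4)[6][6] = -20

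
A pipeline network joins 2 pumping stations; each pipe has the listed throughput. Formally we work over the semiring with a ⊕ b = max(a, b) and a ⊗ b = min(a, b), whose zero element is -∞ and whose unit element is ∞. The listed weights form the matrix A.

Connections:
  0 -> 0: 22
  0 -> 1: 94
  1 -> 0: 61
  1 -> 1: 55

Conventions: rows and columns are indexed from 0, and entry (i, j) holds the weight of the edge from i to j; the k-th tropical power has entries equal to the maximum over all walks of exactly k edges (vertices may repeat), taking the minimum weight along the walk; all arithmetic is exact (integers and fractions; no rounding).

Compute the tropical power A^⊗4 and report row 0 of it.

A^⊗2:
  [61, 55]
  [55, 61]
A^⊗3:
  [55, 61]
  [61, 55]
A^⊗4:
  [61, 55]
  [55, 61]
Answer: row 0 of A^⊗4 = [61, 55]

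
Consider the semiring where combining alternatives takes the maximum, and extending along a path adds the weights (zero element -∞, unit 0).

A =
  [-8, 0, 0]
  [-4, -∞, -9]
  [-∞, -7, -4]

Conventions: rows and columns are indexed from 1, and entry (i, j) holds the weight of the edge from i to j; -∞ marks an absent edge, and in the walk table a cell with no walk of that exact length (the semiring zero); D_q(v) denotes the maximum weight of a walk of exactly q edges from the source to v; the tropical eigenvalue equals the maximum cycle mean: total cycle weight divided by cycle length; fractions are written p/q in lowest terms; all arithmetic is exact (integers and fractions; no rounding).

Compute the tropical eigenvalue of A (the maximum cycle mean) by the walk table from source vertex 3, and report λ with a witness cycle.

q=0: [-∞, -∞, 0]
q=1: [-∞, -7, -4]
q=2: [-11, -11, -8]
q=3: [-15, -11, -11]
Optimal cycle mean attained by: cycle 1->2->1, total 0 + (-4), length 2.
Answer: λ = -2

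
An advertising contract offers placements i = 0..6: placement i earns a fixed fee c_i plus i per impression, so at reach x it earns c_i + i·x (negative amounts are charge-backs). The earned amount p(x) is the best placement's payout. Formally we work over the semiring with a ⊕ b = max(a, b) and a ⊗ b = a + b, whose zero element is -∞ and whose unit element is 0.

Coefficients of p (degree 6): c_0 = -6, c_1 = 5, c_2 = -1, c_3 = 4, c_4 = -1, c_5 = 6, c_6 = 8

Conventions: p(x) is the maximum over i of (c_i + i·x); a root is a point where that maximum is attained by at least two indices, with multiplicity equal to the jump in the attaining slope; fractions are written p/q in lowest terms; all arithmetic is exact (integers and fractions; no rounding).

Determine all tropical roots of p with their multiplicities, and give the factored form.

hull edge (i=0, c=-6) to (i=1, c=5): slope 11, span 1
hull edge (i=1, c=5) to (i=6, c=8): slope 3/5, span 5
Factored form: p(x) = 8 ⊗ (x ⊕ (-11)) ⊗ (x ⊕ (-3/5)) ⊗ (x ⊕ (-3/5)) ⊗ (x ⊕ (-3/5)) ⊗ (x ⊕ (-3/5)) ⊗ (x ⊕ (-3/5))
Answer: roots = -11 (mult 1), -3/5 (mult 5)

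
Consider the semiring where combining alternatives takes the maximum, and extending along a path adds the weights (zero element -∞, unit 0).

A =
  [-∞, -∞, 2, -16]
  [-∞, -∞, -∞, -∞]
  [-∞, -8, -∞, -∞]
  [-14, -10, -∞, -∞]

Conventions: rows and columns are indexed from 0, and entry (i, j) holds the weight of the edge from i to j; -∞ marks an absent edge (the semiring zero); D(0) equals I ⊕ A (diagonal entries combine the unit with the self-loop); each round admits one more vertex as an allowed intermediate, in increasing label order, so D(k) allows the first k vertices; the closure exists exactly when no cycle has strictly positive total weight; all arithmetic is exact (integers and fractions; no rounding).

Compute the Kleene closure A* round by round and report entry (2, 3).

D(0):
  [0, -∞, 2, -16]
  [-∞, 0, -∞, -∞]
  [-∞, -8, 0, -∞]
  [-14, -10, -∞, 0]
D(1):
  [0, -∞, 2, -16]
  [-∞, 0, -∞, -∞]
  [-∞, -8, 0, -∞]
  [-14, -10, -12, 0]
D(2):
  [0, -∞, 2, -16]
  [-∞, 0, -∞, -∞]
  [-∞, -8, 0, -∞]
  [-14, -10, -12, 0]
D(3):
  [0, -6, 2, -16]
  [-∞, 0, -∞, -∞]
  [-∞, -8, 0, -∞]
  [-14, -10, -12, 0]
D(4):
  [0, -6, 2, -16]
  [-∞, 0, -∞, -∞]
  [-∞, -8, 0, -∞]
  [-14, -10, -12, 0]
Answer: A*[2][3] = -∞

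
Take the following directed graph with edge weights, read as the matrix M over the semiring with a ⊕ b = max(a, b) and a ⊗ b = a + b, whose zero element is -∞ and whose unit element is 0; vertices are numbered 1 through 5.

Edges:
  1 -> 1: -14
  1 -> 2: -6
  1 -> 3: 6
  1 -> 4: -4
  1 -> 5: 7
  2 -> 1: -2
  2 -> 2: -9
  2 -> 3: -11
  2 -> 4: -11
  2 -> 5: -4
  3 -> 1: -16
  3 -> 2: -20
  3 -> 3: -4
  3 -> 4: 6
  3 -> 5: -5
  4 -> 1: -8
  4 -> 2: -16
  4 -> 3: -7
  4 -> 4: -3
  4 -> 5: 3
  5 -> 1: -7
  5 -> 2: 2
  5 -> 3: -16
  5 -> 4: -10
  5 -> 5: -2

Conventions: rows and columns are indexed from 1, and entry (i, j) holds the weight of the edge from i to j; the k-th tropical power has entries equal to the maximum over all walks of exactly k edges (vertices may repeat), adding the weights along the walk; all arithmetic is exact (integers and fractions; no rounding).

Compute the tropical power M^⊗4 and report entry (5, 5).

M^⊗2:
  [0, 9, 2, 12, 5]
  [-11, -2, 4, -5, 5]
  [-2, -3, -1, 3, 9]
  [-4, 5, -2, -1, 1]
  [0, 0, -1, -9, 0]
M^⊗3:
  [7, 7, 6, 9, 15]
  [-2, 7, 0, 10, 3]
  [2, 11, 4, 5, 7]
  [3, 3, 2, 4, 3]
  [-2, 2, 6, 5, 7]
M^⊗4:
  [8, 17, 13, 12, 14]
  [5, 5, 4, 7, 13]
  [9, 9, 8, 10, 9]
  [1, 5, 9, 8, 10]
  [0, 9, 4, 12, 8]
Key observation: the optimum is the walk 5->1->3->4->5, with weight (-7) + 6 + 6 + 3 = 8.
Optimal value attained by: walk 5->1->3->4->5.
Answer: (M^⊗4)[5][5] = 8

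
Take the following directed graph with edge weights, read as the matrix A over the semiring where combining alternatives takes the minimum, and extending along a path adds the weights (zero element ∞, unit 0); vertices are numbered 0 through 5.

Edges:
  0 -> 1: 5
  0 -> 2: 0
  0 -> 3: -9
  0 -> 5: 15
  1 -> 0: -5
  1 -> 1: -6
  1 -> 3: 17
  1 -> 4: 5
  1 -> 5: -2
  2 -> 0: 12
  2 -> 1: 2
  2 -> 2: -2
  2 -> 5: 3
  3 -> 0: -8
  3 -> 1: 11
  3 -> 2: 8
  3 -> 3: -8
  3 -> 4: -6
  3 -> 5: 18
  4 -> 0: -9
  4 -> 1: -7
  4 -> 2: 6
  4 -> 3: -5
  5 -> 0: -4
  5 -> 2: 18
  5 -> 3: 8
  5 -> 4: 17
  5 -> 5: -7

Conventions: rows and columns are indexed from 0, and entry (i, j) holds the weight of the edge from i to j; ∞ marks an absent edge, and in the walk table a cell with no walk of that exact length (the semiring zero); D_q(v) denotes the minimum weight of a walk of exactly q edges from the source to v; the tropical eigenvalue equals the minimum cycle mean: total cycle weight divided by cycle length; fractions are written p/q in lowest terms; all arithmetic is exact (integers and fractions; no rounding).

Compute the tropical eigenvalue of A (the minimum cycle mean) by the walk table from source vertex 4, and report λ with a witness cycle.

q=0: [∞, ∞, ∞, ∞, 0, ∞]
q=1: [-9, -7, 6, -5, ∞, ∞]
q=2: [-13, -13, -9, -18, -11, -9]
q=3: [-26, -19, -13, -26, -24, -16]
q=4: [-34, -31, -26, -35, -32, -23]
q=5: [-43, -39, -34, -43, -41, -33]
q=6: [-51, -48, -43, -52, -49, -41]
Optimal cycle mean attained by: cycle 0->3->0, total (-9) + (-8), length 2.
Answer: λ = -17/2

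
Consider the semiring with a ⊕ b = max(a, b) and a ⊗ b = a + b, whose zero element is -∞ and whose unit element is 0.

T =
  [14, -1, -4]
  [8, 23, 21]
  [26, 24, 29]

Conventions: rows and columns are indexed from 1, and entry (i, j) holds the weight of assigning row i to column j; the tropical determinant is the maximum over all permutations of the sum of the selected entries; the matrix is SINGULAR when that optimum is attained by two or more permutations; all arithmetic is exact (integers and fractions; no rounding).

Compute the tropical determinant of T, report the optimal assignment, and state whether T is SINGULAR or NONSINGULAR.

σ = (1, 2, 3): 14 + 23 + 29 = 66
σ = (1, 3, 2): 14 + 21 + 24 = 59
σ = (2, 1, 3): (-1) + 8 + 29 = 36
σ = (2, 3, 1): (-1) + 21 + 26 = 46
σ = (3, 1, 2): (-4) + 8 + 24 = 28
σ = (3, 2, 1): (-4) + 23 + 26 = 45
Optimal value attained by: σ = (1, 2, 3).
Answer: det⊕(T) = 66; verdict: NONSINGULAR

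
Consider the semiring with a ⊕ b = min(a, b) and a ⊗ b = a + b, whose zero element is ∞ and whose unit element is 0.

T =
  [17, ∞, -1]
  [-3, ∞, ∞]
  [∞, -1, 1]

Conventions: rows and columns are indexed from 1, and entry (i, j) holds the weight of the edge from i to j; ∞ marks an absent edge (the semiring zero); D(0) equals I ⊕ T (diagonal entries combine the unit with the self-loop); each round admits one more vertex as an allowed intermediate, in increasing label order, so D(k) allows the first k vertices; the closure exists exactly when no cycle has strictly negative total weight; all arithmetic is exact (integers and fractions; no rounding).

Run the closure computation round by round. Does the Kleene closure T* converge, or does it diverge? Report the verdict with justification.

D(0):
  [0, ∞, -1]
  [-3, 0, ∞]
  [∞, -1, 0]
D(1):
  [0, ∞, -1]
  [-3, 0, -4]
  [∞, -1, 0]
Detection: at round 2, diagonal entry (3, 3) turns strictly negative.
Key observation: the cycle 3->2->1->3 has total weight (-1) + (-3) + (-1), which is strictly negative.
Answer: DIVERGES — negative cycle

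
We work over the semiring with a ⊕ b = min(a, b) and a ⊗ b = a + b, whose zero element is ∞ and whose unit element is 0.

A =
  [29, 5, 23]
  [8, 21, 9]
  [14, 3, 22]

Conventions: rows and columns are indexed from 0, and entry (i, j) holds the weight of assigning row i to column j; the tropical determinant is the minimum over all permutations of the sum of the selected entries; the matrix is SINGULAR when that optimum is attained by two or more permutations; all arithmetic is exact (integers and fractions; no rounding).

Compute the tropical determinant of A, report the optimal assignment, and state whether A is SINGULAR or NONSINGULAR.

σ = (0, 1, 2): 29 + 21 + 22 = 72
σ = (0, 2, 1): 29 + 9 + 3 = 41
σ = (1, 0, 2): 5 + 8 + 22 = 35
σ = (1, 2, 0): 5 + 9 + 14 = 28
σ = (2, 0, 1): 23 + 8 + 3 = 34
σ = (2, 1, 0): 23 + 21 + 14 = 58
Optimal value attained by: σ = (1, 2, 0).
Answer: det⊕(A) = 28; verdict: NONSINGULAR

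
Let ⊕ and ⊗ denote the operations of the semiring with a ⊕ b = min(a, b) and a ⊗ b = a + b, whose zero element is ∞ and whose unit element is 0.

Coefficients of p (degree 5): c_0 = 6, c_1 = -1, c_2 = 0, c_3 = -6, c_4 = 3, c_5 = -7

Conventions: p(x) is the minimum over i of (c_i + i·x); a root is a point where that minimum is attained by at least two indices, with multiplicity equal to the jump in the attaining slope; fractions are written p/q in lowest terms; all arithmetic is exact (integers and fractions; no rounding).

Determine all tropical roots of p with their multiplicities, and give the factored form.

hull edge (i=0, c=6) to (i=1, c=-1): slope -7, span 1
hull edge (i=1, c=-1) to (i=3, c=-6): slope -5/2, span 2
hull edge (i=3, c=-6) to (i=5, c=-7): slope -1/2, span 2
Factored form: p(x) = -7 ⊗ (x ⊕ 1/2) ⊗ (x ⊕ 1/2) ⊗ (x ⊕ 5/2) ⊗ (x ⊕ 5/2) ⊗ (x ⊕ 7)
Answer: roots = 1/2 (mult 2), 5/2 (mult 2), 7 (mult 1)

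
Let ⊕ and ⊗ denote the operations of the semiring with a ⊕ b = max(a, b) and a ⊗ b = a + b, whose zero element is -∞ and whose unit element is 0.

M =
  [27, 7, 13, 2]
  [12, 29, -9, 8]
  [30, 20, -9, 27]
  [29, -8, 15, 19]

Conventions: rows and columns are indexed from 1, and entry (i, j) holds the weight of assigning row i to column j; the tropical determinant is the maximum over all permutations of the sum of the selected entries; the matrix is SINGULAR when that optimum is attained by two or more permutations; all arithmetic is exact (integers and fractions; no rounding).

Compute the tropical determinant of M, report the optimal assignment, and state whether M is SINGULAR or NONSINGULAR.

σ = (1, 2, 3, 4): 27 + 29 + (-9) + 19 = 66
σ = (1, 2, 4, 3): 27 + 29 + 27 + 15 = 98
σ = (1, 3, 2, 4): 27 + (-9) + 20 + 19 = 57
σ = (1, 3, 4, 2): 27 + (-9) + 27 + (-8) = 37
σ = (1, 4, 2, 3): 27 + 8 + 20 + 15 = 70
σ = (1, 4, 3, 2): 27 + 8 + (-9) + (-8) = 18
σ = (2, 1, 3, 4): 7 + 12 + (-9) + 19 = 29
σ = (2, 1, 4, 3): 7 + 12 + 27 + 15 = 61
σ = (2, 3, 1, 4): 7 + (-9) + 30 + 19 = 47
σ = (2, 3, 4, 1): 7 + (-9) + 27 + 29 = 54
σ = (2, 4, 1, 3): 7 + 8 + 30 + 15 = 60
σ = (2, 4, 3, 1): 7 + 8 + (-9) + 29 = 35
σ = (3, 1, 2, 4): 13 + 12 + 20 + 19 = 64
σ = (3, 1, 4, 2): 13 + 12 + 27 + (-8) = 44
σ = (3, 2, 1, 4): 13 + 29 + 30 + 19 = 91
σ = (3, 2, 4, 1): 13 + 29 + 27 + 29 = 98
σ = (3, 4, 1, 2): 13 + 8 + 30 + (-8) = 43
σ = (3, 4, 2, 1): 13 + 8 + 20 + 29 = 70
σ = (4, 1, 2, 3): 2 + 12 + 20 + 15 = 49
σ = (4, 1, 3, 2): 2 + 12 + (-9) + (-8) = -3
σ = (4, 2, 1, 3): 2 + 29 + 30 + 15 = 76
σ = (4, 2, 3, 1): 2 + 29 + (-9) + 29 = 51
σ = (4, 3, 1, 2): 2 + (-9) + 30 + (-8) = 15
σ = (4, 3, 2, 1): 2 + (-9) + 20 + 29 = 42
Optimal value attained by: σ = (1, 2, 4, 3).
Answer: det⊕(M) = 98; verdict: SINGULAR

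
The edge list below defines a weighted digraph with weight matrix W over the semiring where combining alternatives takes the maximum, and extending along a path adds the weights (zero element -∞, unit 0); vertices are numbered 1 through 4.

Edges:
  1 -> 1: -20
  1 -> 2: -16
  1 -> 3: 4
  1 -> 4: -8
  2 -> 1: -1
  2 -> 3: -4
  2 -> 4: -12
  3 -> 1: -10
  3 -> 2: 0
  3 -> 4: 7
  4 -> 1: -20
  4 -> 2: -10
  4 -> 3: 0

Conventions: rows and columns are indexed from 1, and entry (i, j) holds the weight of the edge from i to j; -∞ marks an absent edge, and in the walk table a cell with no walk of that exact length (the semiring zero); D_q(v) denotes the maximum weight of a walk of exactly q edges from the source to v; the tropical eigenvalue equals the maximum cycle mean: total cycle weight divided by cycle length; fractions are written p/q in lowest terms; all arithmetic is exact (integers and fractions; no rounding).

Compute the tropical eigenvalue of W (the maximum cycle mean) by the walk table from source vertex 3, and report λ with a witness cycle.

q=0: [-∞, -∞, 0, -∞]
q=1: [-10, 0, -∞, 7]
q=2: [-1, -3, 7, -12]
q=3: [-3, 7, 3, 14]
q=4: [6, 4, 14, 10]
Optimal cycle mean attained by: cycle 3->4->3, total 7 + 0, length 2.
Answer: λ = 7/2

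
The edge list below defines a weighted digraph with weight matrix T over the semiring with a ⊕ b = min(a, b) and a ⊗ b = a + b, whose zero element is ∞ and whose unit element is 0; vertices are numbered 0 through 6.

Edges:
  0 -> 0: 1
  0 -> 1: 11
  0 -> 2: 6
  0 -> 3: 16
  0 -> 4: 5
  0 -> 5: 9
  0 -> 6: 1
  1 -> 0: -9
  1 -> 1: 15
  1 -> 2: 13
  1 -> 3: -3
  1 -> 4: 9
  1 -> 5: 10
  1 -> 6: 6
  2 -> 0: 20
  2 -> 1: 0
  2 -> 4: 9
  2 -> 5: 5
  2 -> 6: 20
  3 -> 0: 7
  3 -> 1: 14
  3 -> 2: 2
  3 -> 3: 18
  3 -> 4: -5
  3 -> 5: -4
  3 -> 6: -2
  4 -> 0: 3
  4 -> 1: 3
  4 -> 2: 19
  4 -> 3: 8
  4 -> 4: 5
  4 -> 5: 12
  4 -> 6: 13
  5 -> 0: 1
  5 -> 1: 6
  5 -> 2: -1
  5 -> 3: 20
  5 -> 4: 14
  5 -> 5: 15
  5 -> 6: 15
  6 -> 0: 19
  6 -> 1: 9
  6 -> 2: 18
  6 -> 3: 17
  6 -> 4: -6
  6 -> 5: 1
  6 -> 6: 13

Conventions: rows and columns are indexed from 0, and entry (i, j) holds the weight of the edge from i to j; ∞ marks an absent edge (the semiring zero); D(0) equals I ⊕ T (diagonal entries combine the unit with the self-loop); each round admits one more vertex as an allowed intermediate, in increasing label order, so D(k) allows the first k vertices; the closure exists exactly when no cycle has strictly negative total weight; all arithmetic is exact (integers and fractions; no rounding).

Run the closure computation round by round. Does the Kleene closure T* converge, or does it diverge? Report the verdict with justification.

D(0):
  [0, 11, 6, 16, 5, 9, 1]
  [-9, 0, 13, -3, 9, 10, 6]
  [20, 0, 0, ∞, 9, 5, 20]
  [7, 14, 2, 0, -5, -4, -2]
  [3, 3, 19, 8, 0, 12, 13]
  [1, 6, -1, 20, 14, 0, 15]
  [19, 9, 18, 17, -6, 1, 0]
D(1):
  [0, 11, 6, 16, 5, 9, 1]
  [-9, 0, -3, -3, -4, 0, -8]
  [20, 0, 0, 36, 9, 5, 20]
  [7, 14, 2, 0, -5, -4, -2]
  [3, 3, 9, 8, 0, 12, 4]
  [1, 6, -1, 17, 6, 0, 2]
  [19, 9, 18, 17, -6, 1, 0]
Detection: at round 2, diagonal entry (2, 2) turns strictly negative.
Key observation: the cycle 2->1->0->2 has total weight 0 + (-9) + 6, which is strictly negative.
Answer: DIVERGES — negative cycle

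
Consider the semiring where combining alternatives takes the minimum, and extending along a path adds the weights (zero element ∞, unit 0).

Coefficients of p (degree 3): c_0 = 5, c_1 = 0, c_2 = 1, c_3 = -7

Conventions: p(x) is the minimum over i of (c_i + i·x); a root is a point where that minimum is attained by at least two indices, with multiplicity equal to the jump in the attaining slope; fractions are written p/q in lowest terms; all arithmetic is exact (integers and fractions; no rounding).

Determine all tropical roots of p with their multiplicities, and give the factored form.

hull edge (i=0, c=5) to (i=1, c=0): slope -5, span 1
hull edge (i=1, c=0) to (i=3, c=-7): slope -7/2, span 2
Factored form: p(x) = -7 ⊗ (x ⊕ 7/2) ⊗ (x ⊕ 7/2) ⊗ (x ⊕ 5)
Answer: roots = 7/2 (mult 2), 5 (mult 1)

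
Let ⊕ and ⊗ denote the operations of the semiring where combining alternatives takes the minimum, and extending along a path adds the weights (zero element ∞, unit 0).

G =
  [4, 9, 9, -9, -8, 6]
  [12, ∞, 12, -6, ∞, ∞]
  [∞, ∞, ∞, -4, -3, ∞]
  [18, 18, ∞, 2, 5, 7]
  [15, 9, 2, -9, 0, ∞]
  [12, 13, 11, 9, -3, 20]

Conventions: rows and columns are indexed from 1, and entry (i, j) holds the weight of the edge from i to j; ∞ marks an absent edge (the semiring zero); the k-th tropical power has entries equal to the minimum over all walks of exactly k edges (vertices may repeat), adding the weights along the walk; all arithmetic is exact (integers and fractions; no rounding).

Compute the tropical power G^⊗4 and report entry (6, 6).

G^⊗2:
  [7, 1, -6, -17, -8, -2]
  [12, 12, 21, -4, -1, 1]
  [12, 6, -1, -12, -3, 3]
  [19, 14, 7, -4, 4, 9]
  [9, 9, 2, -9, -4, -2]
  [12, 6, -1, -12, -3, 16]
G^⊗3:
  [1, 1, -6, -17, -12, -10]
  [13, 8, 1, -10, -2, 3]
  [6, 6, -1, -12, -7, -5]
  [14, 13, 6, -5, 1, 3]
  [9, 5, -2, -13, -5, -2]
  [6, 6, -1, -12, -7, -5]
G^⊗4:
  [1, -3, -10, -21, -13, -10]
  [8, 7, 0, -11, -5, -3]
  [6, 2, -5, -16, -8, -5]
  [13, 10, 3, -8, 0, 2]
  [5, 4, -3, -14, -8, -6]
  [6, 2, -5, -16, -8, -5]
Key observation: the optimum is the walk 6->5->5->4->6, with weight (-3) + 0 + (-9) + 7 = -5.
Optimal value attained by: walk 6->5->5->4->6.
Answer: (G^⊗4)[6][6] = -5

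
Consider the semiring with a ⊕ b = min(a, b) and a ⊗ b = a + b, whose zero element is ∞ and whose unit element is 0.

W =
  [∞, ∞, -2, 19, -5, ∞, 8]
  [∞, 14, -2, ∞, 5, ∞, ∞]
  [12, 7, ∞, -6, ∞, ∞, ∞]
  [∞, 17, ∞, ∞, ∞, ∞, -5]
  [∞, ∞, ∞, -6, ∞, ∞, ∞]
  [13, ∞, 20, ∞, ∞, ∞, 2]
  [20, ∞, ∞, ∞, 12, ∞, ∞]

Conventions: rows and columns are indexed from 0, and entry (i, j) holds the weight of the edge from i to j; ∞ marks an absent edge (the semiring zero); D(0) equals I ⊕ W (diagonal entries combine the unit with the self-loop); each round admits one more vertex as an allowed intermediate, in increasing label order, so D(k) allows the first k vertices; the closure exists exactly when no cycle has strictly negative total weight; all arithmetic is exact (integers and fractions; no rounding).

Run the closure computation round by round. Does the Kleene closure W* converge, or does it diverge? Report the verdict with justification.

D(0):
  [0, ∞, -2, 19, -5, ∞, 8]
  [∞, 0, -2, ∞, 5, ∞, ∞]
  [12, 7, 0, -6, ∞, ∞, ∞]
  [∞, 17, ∞, 0, ∞, ∞, -5]
  [∞, ∞, ∞, -6, 0, ∞, ∞]
  [13, ∞, 20, ∞, ∞, 0, 2]
  [20, ∞, ∞, ∞, 12, ∞, 0]
D(1):
  [0, ∞, -2, 19, -5, ∞, 8]
  [∞, 0, -2, ∞, 5, ∞, ∞]
  [12, 7, 0, -6, 7, ∞, 20]
  [∞, 17, ∞, 0, ∞, ∞, -5]
  [∞, ∞, ∞, -6, 0, ∞, ∞]
  [13, ∞, 11, 32, 8, 0, 2]
  [20, ∞, 18, 39, 12, ∞, 0]
D(2):
  [0, ∞, -2, 19, -5, ∞, 8]
  [∞, 0, -2, ∞, 5, ∞, ∞]
  [12, 7, 0, -6, 7, ∞, 20]
  [∞, 17, 15, 0, 22, ∞, -5]
  [∞, ∞, ∞, -6, 0, ∞, ∞]
  [13, ∞, 11, 32, 8, 0, 2]
  [20, ∞, 18, 39, 12, ∞, 0]
D(3):
  [0, 5, -2, -8, -5, ∞, 8]
  [10, 0, -2, -8, 5, ∞, 18]
  [12, 7, 0, -6, 7, ∞, 20]
  [27, 17, 15, 0, 22, ∞, -5]
  [∞, ∞, ∞, -6, 0, ∞, ∞]
  [13, 18, 11, 5, 8, 0, 2]
  [20, 25, 18, 12, 12, ∞, 0]
D(4):
  [0, 5, -2, -8, -5, ∞, -13]
  [10, 0, -2, -8, 5, ∞, -13]
  [12, 7, 0, -6, 7, ∞, -11]
  [27, 17, 15, 0, 22, ∞, -5]
  [21, 11, 9, -6, 0, ∞, -11]
  [13, 18, 11, 5, 8, 0, 0]
  [20, 25, 18, 12, 12, ∞, 0]
D(5):
  [0, 5, -2, -11, -5, ∞, -16]
  [10, 0, -2, -8, 5, ∞, -13]
  [12, 7, 0, -6, 7, ∞, -11]
  [27, 17, 15, 0, 22, ∞, -5]
  [21, 11, 9, -6, 0, ∞, -11]
  [13, 18, 11, 2, 8, 0, -3]
  [20, 23, 18, 6, 12, ∞, 0]
D(6):
  [0, 5, -2, -11, -5, ∞, -16]
  [10, 0, -2, -8, 5, ∞, -13]
  [12, 7, 0, -6, 7, ∞, -11]
  [27, 17, 15, 0, 22, ∞, -5]
  [21, 11, 9, -6, 0, ∞, -11]
  [13, 18, 11, 2, 8, 0, -3]
  [20, 23, 18, 6, 12, ∞, 0]
D(7):
  [0, 5, -2, -11, -5, ∞, -16]
  [7, 0, -2, -8, -1, ∞, -13]
  [9, 7, 0, -6, 1, ∞, -11]
  [15, 17, 13, 0, 7, ∞, -5]
  [9, 11, 7, -6, 0, ∞, -11]
  [13, 18, 11, 2, 8, 0, -3]
  [20, 23, 18, 6, 12, ∞, 0]
Key observation: every diagonal entry stays at the unit through all rounds, so no improving cycle exists.
Answer: CONVERGES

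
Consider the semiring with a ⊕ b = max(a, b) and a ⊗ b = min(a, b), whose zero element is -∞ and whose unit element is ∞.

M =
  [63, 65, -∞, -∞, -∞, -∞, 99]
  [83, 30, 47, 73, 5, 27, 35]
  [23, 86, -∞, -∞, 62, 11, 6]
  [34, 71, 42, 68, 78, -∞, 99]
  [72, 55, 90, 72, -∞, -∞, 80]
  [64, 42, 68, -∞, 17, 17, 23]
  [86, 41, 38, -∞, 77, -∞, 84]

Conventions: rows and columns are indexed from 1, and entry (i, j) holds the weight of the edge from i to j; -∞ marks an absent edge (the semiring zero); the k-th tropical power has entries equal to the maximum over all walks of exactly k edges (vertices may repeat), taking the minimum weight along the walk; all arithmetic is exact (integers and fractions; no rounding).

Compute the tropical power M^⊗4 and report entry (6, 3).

M^⊗2:
  [86, 63, 47, 65, 77, 27, 84]
  [63, 71, 42, 68, 73, 27, 83]
  [83, 55, 62, 73, 11, 27, 62]
  [86, 68, 78, 72, 77, 27, 84]
  [80, 86, 47, 68, 77, 27, 80]
  [63, 68, 42, 42, 62, 27, 64]
  [84, 65, 77, 72, 77, 27, 86]
M^⊗3:
  [84, 65, 77, 72, 77, 27, 86]
  [83, 68, 73, 72, 77, 27, 83]
  [63, 71, 47, 68, 73, 27, 83]
  [84, 78, 77, 72, 77, 27, 86]
  [83, 68, 77, 73, 77, 27, 80]
  [68, 63, 62, 68, 64, 27, 64]
  [86, 77, 77, 72, 77, 27, 84]
M^⊗4:
  [86, 77, 77, 72, 77, 27, 84]
  [83, 73, 77, 72, 77, 27, 83]
  [83, 68, 73, 72, 77, 27, 83]
  [86, 77, 77, 73, 77, 27, 84]
  [80, 77, 77, 72, 77, 27, 83]
  [64, 68, 64, 68, 68, 27, 68]
  [84, 77, 77, 73, 77, 27, 86]
Key observation: the optimum is the walk 6->1->7->5->3, with weight 64 min 99 min 77 min 90 = 64.
Optimal value attained by: walk 6->1->7->5->3.
Answer: (M^⊗4)[6][3] = 64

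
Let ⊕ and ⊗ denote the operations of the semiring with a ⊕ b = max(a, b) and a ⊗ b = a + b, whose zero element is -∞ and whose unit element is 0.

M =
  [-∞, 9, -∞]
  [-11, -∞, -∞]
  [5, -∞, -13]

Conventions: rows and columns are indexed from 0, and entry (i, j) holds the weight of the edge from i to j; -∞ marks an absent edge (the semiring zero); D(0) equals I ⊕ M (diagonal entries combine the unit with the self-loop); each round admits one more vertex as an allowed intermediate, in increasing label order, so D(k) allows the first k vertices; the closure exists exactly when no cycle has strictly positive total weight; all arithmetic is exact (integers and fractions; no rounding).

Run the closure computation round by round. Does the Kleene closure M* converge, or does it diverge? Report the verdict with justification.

D(0):
  [0, 9, -∞]
  [-11, 0, -∞]
  [5, -∞, 0]
D(1):
  [0, 9, -∞]
  [-11, 0, -∞]
  [5, 14, 0]
D(2):
  [0, 9, -∞]
  [-11, 0, -∞]
  [5, 14, 0]
D(3):
  [0, 9, -∞]
  [-11, 0, -∞]
  [5, 14, 0]
Key observation: every diagonal entry stays at the unit through all rounds, so no improving cycle exists.
Answer: CONVERGES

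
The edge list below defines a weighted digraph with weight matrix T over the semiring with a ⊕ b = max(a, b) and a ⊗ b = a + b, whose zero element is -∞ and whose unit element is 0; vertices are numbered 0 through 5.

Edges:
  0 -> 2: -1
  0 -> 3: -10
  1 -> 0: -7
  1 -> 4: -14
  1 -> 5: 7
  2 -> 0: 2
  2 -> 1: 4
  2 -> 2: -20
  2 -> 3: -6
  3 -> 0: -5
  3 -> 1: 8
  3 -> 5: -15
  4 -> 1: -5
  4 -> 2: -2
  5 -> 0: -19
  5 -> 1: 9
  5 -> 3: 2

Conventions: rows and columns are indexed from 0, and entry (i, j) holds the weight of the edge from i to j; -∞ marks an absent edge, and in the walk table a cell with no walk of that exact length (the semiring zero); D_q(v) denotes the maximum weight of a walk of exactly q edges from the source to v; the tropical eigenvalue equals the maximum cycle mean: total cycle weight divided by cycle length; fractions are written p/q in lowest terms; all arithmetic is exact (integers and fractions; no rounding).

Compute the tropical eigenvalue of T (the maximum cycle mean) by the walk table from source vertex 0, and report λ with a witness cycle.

q=0: [0, -∞, -∞, -∞, -∞, -∞]
q=1: [-∞, -∞, -1, -10, -∞, -∞]
q=2: [1, 3, -21, -7, -∞, -25]
q=3: [-4, 1, 0, -9, -11, 10]
q=4: [2, 19, -5, 12, -13, 8]
q=5: [12, 20, 1, 10, 5, 26]
q=6: [13, 35, 11, 28, 6, 27]
Optimal cycle mean attained by: cycle 1->5->1, total 7 + 9, length 2.
Answer: λ = 8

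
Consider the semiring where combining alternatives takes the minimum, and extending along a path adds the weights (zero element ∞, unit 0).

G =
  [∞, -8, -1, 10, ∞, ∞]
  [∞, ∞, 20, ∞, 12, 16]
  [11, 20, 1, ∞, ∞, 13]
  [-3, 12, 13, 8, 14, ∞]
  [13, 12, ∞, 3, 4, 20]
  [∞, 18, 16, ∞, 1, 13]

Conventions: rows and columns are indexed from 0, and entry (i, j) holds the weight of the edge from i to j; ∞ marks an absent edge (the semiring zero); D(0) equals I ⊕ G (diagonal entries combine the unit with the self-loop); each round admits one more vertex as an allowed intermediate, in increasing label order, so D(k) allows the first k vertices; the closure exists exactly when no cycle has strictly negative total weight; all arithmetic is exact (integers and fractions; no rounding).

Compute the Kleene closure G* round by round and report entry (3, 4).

D(0):
  [0, -8, -1, 10, ∞, ∞]
  [∞, 0, 20, ∞, 12, 16]
  [11, 20, 0, ∞, ∞, 13]
  [-3, 12, 13, 0, 14, ∞]
  [13, 12, ∞, 3, 0, 20]
  [∞, 18, 16, ∞, 1, 0]
D(1):
  [0, -8, -1, 10, ∞, ∞]
  [∞, 0, 20, ∞, 12, 16]
  [11, 3, 0, 21, ∞, 13]
  [-3, -11, -4, 0, 14, ∞]
  [13, 5, 12, 3, 0, 20]
  [∞, 18, 16, ∞, 1, 0]
D(2):
  [0, -8, -1, 10, 4, 8]
  [∞, 0, 20, ∞, 12, 16]
  [11, 3, 0, 21, 15, 13]
  [-3, -11, -4, 0, 1, 5]
  [13, 5, 12, 3, 0, 20]
  [∞, 18, 16, ∞, 1, 0]
D(3):
  [0, -8, -1, 10, 4, 8]
  [31, 0, 20, 41, 12, 16]
  [11, 3, 0, 21, 15, 13]
  [-3, -11, -4, 0, 1, 5]
  [13, 5, 12, 3, 0, 20]
  [27, 18, 16, 37, 1, 0]
D(4):
  [0, -8, -1, 10, 4, 8]
  [31, 0, 20, 41, 12, 16]
  [11, 3, 0, 21, 15, 13]
  [-3, -11, -4, 0, 1, 5]
  [0, -8, -1, 3, 0, 8]
  [27, 18, 16, 37, 1, 0]
D(5):
  [0, -8, -1, 7, 4, 8]
  [12, 0, 11, 15, 12, 16]
  [11, 3, 0, 18, 15, 13]
  [-3, -11, -4, 0, 1, 5]
  [0, -8, -1, 3, 0, 8]
  [1, -7, 0, 4, 1, 0]
D(6):
  [0, -8, -1, 7, 4, 8]
  [12, 0, 11, 15, 12, 16]
  [11, 3, 0, 17, 14, 13]
  [-3, -11, -4, 0, 1, 5]
  [0, -8, -1, 3, 0, 8]
  [1, -7, 0, 4, 1, 0]
Answer: G*[3][4] = 1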